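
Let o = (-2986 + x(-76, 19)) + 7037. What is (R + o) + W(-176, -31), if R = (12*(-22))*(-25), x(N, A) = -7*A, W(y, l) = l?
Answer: 10487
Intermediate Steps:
o = 3918 (o = (-2986 - 7*19) + 7037 = (-2986 - 133) + 7037 = -3119 + 7037 = 3918)
R = 6600 (R = -264*(-25) = 6600)
(R + o) + W(-176, -31) = (6600 + 3918) - 31 = 10518 - 31 = 10487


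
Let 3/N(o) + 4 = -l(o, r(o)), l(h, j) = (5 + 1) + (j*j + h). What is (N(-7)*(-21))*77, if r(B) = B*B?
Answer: 4851/2404 ≈ 2.0179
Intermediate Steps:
r(B) = B²
l(h, j) = 6 + h + j² (l(h, j) = 6 + (j² + h) = 6 + (h + j²) = 6 + h + j²)
N(o) = 3/(-10 - o - o⁴) (N(o) = 3/(-4 - (6 + o + (o²)²)) = 3/(-4 - (6 + o + o⁴)) = 3/(-4 + (-6 - o - o⁴)) = 3/(-10 - o - o⁴))
(N(-7)*(-21))*77 = (-3/(10 - 7 + (-7)⁴)*(-21))*77 = (-3/(10 - 7 + 2401)*(-21))*77 = (-3/2404*(-21))*77 = (-3*1/2404*(-21))*77 = -3/2404*(-21)*77 = (63/2404)*77 = 4851/2404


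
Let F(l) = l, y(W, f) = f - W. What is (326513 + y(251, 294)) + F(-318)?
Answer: 326238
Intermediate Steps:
(326513 + y(251, 294)) + F(-318) = (326513 + (294 - 1*251)) - 318 = (326513 + (294 - 251)) - 318 = (326513 + 43) - 318 = 326556 - 318 = 326238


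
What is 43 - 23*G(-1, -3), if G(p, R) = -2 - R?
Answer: 20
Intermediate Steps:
43 - 23*G(-1, -3) = 43 - 23*(-2 - 1*(-3)) = 43 - 23*(-2 + 3) = 43 - 23*1 = 43 - 23 = 20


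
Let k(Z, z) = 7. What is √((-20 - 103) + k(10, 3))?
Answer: 2*I*√29 ≈ 10.77*I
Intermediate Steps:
√((-20 - 103) + k(10, 3)) = √((-20 - 103) + 7) = √(-123 + 7) = √(-116) = 2*I*√29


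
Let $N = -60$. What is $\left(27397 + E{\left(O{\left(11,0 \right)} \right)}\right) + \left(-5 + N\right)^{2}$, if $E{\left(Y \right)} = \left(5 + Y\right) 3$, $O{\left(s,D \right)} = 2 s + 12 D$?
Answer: $31703$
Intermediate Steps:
$E{\left(Y \right)} = 15 + 3 Y$
$\left(27397 + E{\left(O{\left(11,0 \right)} \right)}\right) + \left(-5 + N\right)^{2} = \left(27397 + \left(15 + 3 \left(2 \cdot 11 + 12 \cdot 0\right)\right)\right) + \left(-5 - 60\right)^{2} = \left(27397 + \left(15 + 3 \left(22 + 0\right)\right)\right) + \left(-65\right)^{2} = \left(27397 + \left(15 + 3 \cdot 22\right)\right) + 4225 = \left(27397 + \left(15 + 66\right)\right) + 4225 = \left(27397 + 81\right) + 4225 = 27478 + 4225 = 31703$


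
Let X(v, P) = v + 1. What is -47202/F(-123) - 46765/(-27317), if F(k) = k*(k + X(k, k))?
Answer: 39948747/274399265 ≈ 0.14559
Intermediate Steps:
X(v, P) = 1 + v
F(k) = k*(1 + 2*k) (F(k) = k*(k + (1 + k)) = k*(1 + 2*k))
-47202/F(-123) - 46765/(-27317) = -47202*(-1/(123*(1 + 2*(-123)))) - 46765/(-27317) = -47202*(-1/(123*(1 - 246))) - 46765*(-1/27317) = -47202/((-123*(-245))) + 46765/27317 = -47202/30135 + 46765/27317 = -47202*1/30135 + 46765/27317 = -15734/10045 + 46765/27317 = 39948747/274399265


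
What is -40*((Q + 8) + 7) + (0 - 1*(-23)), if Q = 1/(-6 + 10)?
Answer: -587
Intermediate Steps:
Q = 1/4 ≈ 0.25000
-40*((Q + 8) + 7) + (0 - 1*(-23)) = -40*((1/4 + 8) + 7) + (0 - 1*(-23)) = -40*(33/4 + 7) + (0 + 23) = -40*61/4 + 23 = -610 + 23 = -587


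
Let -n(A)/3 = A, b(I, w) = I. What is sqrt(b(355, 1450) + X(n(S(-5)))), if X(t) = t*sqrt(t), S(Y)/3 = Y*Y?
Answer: sqrt(355 - 3375*I) ≈ 43.293 - 38.978*I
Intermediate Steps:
S(Y) = 3*Y**2 (S(Y) = 3*(Y*Y) = 3*Y**2)
n(A) = -3*A
X(t) = t**(3/2)
sqrt(b(355, 1450) + X(n(S(-5)))) = sqrt(355 + (-9*(-5)**2)**(3/2)) = sqrt(355 + (-9*25)**(3/2)) = sqrt(355 + (-3*75)**(3/2)) = sqrt(355 + (-225)**(3/2)) = sqrt(355 - 3375*I)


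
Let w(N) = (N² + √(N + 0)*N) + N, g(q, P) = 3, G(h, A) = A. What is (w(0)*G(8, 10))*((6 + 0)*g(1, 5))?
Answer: 0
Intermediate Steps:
w(N) = N + N² + N^(3/2) (w(N) = (N² + √N*N) + N = (N² + N^(3/2)) + N = N + N² + N^(3/2))
(w(0)*G(8, 10))*((6 + 0)*g(1, 5)) = ((0 + 0² + 0^(3/2))*10)*((6 + 0)*3) = ((0 + 0 + 0)*10)*(6*3) = (0*10)*18 = 0*18 = 0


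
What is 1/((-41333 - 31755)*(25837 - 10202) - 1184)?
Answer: -1/1142732064 ≈ -8.7510e-10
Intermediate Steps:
1/((-41333 - 31755)*(25837 - 10202) - 1184) = 1/(-73088*15635 - 1184) = 1/(-1142730880 - 1184) = 1/(-1142732064) = -1/1142732064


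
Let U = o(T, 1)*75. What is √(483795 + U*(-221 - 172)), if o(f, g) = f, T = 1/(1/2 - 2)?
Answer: √503445 ≈ 709.54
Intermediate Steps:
T = -⅔ (T = 1/(½ - 2) = 1/(-3/2) = -⅔ ≈ -0.66667)
U = -50 (U = -⅔*75 = -50)
√(483795 + U*(-221 - 172)) = √(483795 - 50*(-221 - 172)) = √(483795 - 50*(-393)) = √(483795 + 19650) = √503445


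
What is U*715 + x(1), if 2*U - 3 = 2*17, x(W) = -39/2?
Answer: 13208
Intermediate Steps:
x(W) = -39/2 (x(W) = -39*½ = -39/2)
U = 37/2 (U = 3/2 + (2*17)/2 = 3/2 + (½)*34 = 3/2 + 17 = 37/2 ≈ 18.500)
U*715 + x(1) = (37/2)*715 - 39/2 = 26455/2 - 39/2 = 13208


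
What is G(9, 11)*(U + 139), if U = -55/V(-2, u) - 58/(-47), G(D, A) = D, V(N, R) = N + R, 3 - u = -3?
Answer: 214011/188 ≈ 1138.4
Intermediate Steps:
u = 6 (u = 3 - 1*(-3) = 3 + 3 = 6)
U = -2353/188 (U = -55/(-2 + 6) - 58/(-47) = -55/4 - 58*(-1/47) = -55*¼ + 58/47 = -55/4 + 58/47 = -2353/188 ≈ -12.516)
G(9, 11)*(U + 139) = 9*(-2353/188 + 139) = 9*(23779/188) = 214011/188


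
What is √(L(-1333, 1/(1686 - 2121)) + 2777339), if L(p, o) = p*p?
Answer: 2*√1138557 ≈ 2134.1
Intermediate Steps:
L(p, o) = p²
√(L(-1333, 1/(1686 - 2121)) + 2777339) = √((-1333)² + 2777339) = √(1776889 + 2777339) = √4554228 = 2*√1138557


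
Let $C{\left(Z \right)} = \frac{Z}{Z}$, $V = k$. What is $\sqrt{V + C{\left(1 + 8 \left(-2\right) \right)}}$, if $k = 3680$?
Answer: $3 \sqrt{409} \approx 60.671$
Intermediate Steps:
$V = 3680$
$C{\left(Z \right)} = 1$
$\sqrt{V + C{\left(1 + 8 \left(-2\right) \right)}} = \sqrt{3680 + 1} = \sqrt{3681} = 3 \sqrt{409}$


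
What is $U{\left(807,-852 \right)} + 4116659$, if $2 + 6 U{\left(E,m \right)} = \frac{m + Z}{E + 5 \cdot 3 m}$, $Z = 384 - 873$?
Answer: $\frac{98577508879}{23946} \approx 4.1167 \cdot 10^{6}$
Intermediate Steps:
$Z = -489$
$U{\left(E,m \right)} = - \frac{1}{3} + \frac{-489 + m}{6 \left(E + 15 m\right)}$ ($U{\left(E,m \right)} = - \frac{1}{3} + \frac{\left(m - 489\right) \frac{1}{E + 5 \cdot 3 m}}{6} = - \frac{1}{3} + \frac{\left(-489 + m\right) \frac{1}{E + 15 m}}{6} = - \frac{1}{3} + \frac{\frac{1}{E + 15 m} \left(-489 + m\right)}{6} = - \frac{1}{3} + \frac{-489 + m}{6 \left(E + 15 m\right)}$)
$U{\left(807,-852 \right)} + 4116659 = \frac{-489 - -24708 - 1614}{6 \left(807 + 15 \left(-852\right)\right)} + 4116659 = \frac{-489 + 24708 - 1614}{6 \left(807 - 12780\right)} + 4116659 = \frac{1}{6} \frac{1}{-11973} \cdot 22605 + 4116659 = \frac{1}{6} \left(- \frac{1}{11973}\right) 22605 + 4116659 = - \frac{7535}{23946} + 4116659 = \frac{98577508879}{23946}$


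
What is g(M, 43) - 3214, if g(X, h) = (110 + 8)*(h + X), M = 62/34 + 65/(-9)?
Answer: 187112/153 ≈ 1223.0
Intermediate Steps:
M = -826/153 (M = 62*(1/34) + 65*(-1/9) = 31/17 - 65/9 = -826/153 ≈ -5.3987)
g(X, h) = 118*X + 118*h (g(X, h) = 118*(X + h) = 118*X + 118*h)
g(M, 43) - 3214 = (118*(-826/153) + 118*43) - 3214 = (-97468/153 + 5074) - 3214 = 678854/153 - 3214 = 187112/153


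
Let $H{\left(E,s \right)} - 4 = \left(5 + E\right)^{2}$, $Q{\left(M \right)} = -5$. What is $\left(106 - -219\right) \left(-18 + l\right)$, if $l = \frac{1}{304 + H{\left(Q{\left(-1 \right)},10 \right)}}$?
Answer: $- \frac{1801475}{308} \approx -5848.9$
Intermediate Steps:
$H{\left(E,s \right)} = 4 + \left(5 + E\right)^{2}$
$l = \frac{1}{308}$ ($l = \frac{1}{304 + \left(4 + \left(5 - 5\right)^{2}\right)} = \frac{1}{304 + \left(4 + 0^{2}\right)} = \frac{1}{304 + \left(4 + 0\right)} = \frac{1}{304 + 4} = \frac{1}{308} \approx 0.0032468$)
$\left(106 - -219\right) \left(-18 + l\right) = \left(106 - -219\right) \left(-18 + \frac{1}{308}\right) = \left(106 + 219\right) \left(- \frac{5543}{308}\right) = 325 \left(- \frac{5543}{308}\right) = - \frac{1801475}{308}$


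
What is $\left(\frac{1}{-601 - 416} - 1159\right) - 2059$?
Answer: $- \frac{3272707}{1017} \approx -3218.0$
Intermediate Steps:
$\left(\frac{1}{-601 - 416} - 1159\right) - 2059 = \left(\frac{1}{-1017} - 1159\right) - 2059 = \left(- \frac{1}{1017} - 1159\right) - 2059 = - \frac{1178704}{1017} - 2059 = - \frac{3272707}{1017}$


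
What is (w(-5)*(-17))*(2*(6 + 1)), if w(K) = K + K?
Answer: 2380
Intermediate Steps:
w(K) = 2*K
(w(-5)*(-17))*(2*(6 + 1)) = ((2*(-5))*(-17))*(2*(6 + 1)) = (-10*(-17))*(2*7) = 170*14 = 2380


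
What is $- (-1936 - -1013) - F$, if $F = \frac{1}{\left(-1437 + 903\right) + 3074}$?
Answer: $\frac{2344419}{2540} \approx 923.0$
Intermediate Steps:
$F = \frac{1}{2540}$ ($F = \frac{1}{-534 + 3074} = \frac{1}{2540} \approx 0.0003937$)
$- (-1936 - -1013) - F = - (-1936 - -1013) - \frac{1}{2540} = - (-1936 + 1013) - \frac{1}{2540} = \left(-1\right) \left(-923\right) - \frac{1}{2540} = 923 - \frac{1}{2540} = \frac{2344419}{2540}$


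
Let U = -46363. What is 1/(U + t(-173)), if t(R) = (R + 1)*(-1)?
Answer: -1/46191 ≈ -2.1649e-5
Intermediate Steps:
t(R) = -1 - R (t(R) = (1 + R)*(-1) = -1 - R)
1/(U + t(-173)) = 1/(-46363 + (-1 - 1*(-173))) = 1/(-46363 + (-1 + 173)) = 1/(-46363 + 172) = 1/(-46191) = -1/46191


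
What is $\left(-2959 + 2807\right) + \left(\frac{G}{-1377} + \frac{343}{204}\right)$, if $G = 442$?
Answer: $- \frac{829723}{5508} \approx -150.64$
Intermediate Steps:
$\left(-2959 + 2807\right) + \left(\frac{G}{-1377} + \frac{343}{204}\right) = \left(-2959 + 2807\right) + \left(\frac{442}{-1377} + \frac{343}{204}\right) = -152 + \left(442 \left(- \frac{1}{1377}\right) + 343 \cdot \frac{1}{204}\right) = -152 + \left(- \frac{26}{81} + \frac{343}{204}\right) = -152 + \frac{7493}{5508} = - \frac{829723}{5508}$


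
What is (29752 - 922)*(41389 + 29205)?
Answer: 2035225020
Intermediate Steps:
(29752 - 922)*(41389 + 29205) = 28830*70594 = 2035225020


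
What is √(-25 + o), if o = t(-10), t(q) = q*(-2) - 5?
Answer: I*√10 ≈ 3.1623*I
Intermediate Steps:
t(q) = -5 - 2*q (t(q) = -2*q - 5 = -5 - 2*q)
o = 15 (o = -5 - 2*(-10) = -5 + 20 = 15)
√(-25 + o) = √(-25 + 15) = √(-10) = I*√10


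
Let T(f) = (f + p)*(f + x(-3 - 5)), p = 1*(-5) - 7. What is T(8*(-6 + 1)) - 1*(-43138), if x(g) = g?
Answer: 45634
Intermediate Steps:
p = -12 (p = -5 - 7 = -12)
T(f) = (-12 + f)*(-8 + f) (T(f) = (f - 12)*(f + (-3 - 5)) = (-12 + f)*(f - 8) = (-12 + f)*(-8 + f))
T(8*(-6 + 1)) - 1*(-43138) = (96 + (8*(-6 + 1))² - 160*(-6 + 1)) - 1*(-43138) = (96 + (8*(-5))² - 160*(-5)) + 43138 = (96 + (-40)² - 20*(-40)) + 43138 = (96 + 1600 + 800) + 43138 = 2496 + 43138 = 45634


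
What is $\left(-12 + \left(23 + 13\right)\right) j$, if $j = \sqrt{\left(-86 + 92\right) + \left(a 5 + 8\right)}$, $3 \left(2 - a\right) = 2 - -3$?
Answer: $8 \sqrt{141} \approx 94.995$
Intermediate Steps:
$a = \frac{1}{3}$ ($a = 2 - \frac{2 - -3}{3} = 2 - \frac{2 + 3}{3} = 2 - \frac{5}{3} = \frac{1}{3} \approx 0.33333$)
$j = \frac{\sqrt{141}}{3}$ ($j = \sqrt{\left(-86 + 92\right) + \left(\frac{1}{3} \cdot 5 + 8\right)} = \sqrt{6 + \left(\frac{5}{3} + 8\right)} = \sqrt{6 + \frac{29}{3}} = \sqrt{\frac{47}{3}} = \frac{\sqrt{141}}{3} \approx 3.9581$)
$\left(-12 + \left(23 + 13\right)\right) j = \left(-12 + \left(23 + 13\right)\right) \frac{\sqrt{141}}{3} = \left(-12 + 36\right) \frac{\sqrt{141}}{3} = 24 \frac{\sqrt{141}}{3} = 8 \sqrt{141}$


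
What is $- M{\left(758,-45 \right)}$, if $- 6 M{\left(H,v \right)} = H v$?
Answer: $-5685$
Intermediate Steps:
$M{\left(H,v \right)} = - \frac{H v}{6}$
$- M{\left(758,-45 \right)} = - \frac{\left(-1\right) 758 \left(-45\right)}{6} = \left(-1\right) 5685 = -5685$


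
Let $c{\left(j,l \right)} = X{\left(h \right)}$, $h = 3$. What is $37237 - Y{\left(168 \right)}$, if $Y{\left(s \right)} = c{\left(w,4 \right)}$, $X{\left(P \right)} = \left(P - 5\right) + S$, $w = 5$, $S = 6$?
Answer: $37233$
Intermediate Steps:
$X{\left(P \right)} = 1 + P$ ($X{\left(P \right)} = \left(P - 5\right) + 6 = \left(-5 + P\right) + 6 = 1 + P$)
$c{\left(j,l \right)} = 4$ ($c{\left(j,l \right)} = 1 + 3 = 4$)
$Y{\left(s \right)} = 4$
$37237 - Y{\left(168 \right)} = 37237 - 4 = 37233$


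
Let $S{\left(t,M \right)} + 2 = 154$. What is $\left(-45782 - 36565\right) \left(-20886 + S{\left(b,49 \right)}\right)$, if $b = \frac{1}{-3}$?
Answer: $1707382698$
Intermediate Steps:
$b = - \frac{1}{3} \approx -0.33333$
$S{\left(t,M \right)} = 152$ ($S{\left(t,M \right)} = -2 + 154 = 152$)
$\left(-45782 - 36565\right) \left(-20886 + S{\left(b,49 \right)}\right) = \left(-45782 - 36565\right) \left(-20886 + 152\right) = \left(-82347\right) \left(-20734\right) = 1707382698$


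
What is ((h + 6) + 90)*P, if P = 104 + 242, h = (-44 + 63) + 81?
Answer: 67816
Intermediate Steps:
h = 100 (h = 19 + 81 = 100)
P = 346
((h + 6) + 90)*P = ((100 + 6) + 90)*346 = (106 + 90)*346 = 196*346 = 67816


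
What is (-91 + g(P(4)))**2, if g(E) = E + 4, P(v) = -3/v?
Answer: 123201/16 ≈ 7700.1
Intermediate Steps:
g(E) = 4 + E
(-91 + g(P(4)))**2 = (-91 + (4 - 3/4))**2 = (-91 + 13/4)**2 = (-351/4)**2 = 123201/16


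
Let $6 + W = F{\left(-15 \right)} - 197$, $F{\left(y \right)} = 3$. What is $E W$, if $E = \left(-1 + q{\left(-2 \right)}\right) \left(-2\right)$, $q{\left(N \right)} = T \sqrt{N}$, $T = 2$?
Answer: $-400 + 800 i \sqrt{2} \approx -400.0 + 1131.4 i$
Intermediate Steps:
$q{\left(N \right)} = 2 \sqrt{N}$
$E = 2 - 4 i \sqrt{2}$ ($E = \left(-1 + 2 \sqrt{-2}\right) \left(-2\right) = \left(-1 + 2 i \sqrt{2}\right) \left(-2\right) = 2 - 4 i \sqrt{2} \approx 2.0 - 5.6569 i$)
$W = -200$ ($W = -6 + \left(3 - 197\right) = -6 - 194 = -200$)
$E W = \left(2 - 4 i \sqrt{2}\right) \left(-200\right) = -400 + 800 i \sqrt{2}$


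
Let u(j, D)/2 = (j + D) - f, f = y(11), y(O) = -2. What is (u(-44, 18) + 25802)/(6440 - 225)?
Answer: 25754/6215 ≈ 4.1438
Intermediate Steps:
f = -2
u(j, D) = 4 + 2*D + 2*j (u(j, D) = 2*((j + D) - 1*(-2)) = 2*((D + j) + 2) = 2*(2 + D + j) = 4 + 2*D + 2*j)
(u(-44, 18) + 25802)/(6440 - 225) = ((4 + 2*18 + 2*(-44)) + 25802)/(6440 - 225) = ((4 + 36 - 88) + 25802)/6215 = (-48 + 25802)*(1/6215) = 25754*(1/6215) = 25754/6215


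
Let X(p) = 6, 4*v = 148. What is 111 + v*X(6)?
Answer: 333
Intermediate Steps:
v = 37 (v = (¼)*148 = 37)
111 + v*X(6) = 111 + 37*6 = 111 + 222 = 333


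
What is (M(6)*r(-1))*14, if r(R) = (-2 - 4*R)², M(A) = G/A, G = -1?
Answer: -28/3 ≈ -9.3333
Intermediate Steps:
M(A) = -1/A
(M(6)*r(-1))*14 = ((-1/6)*(4*(1 + 2*(-1))²))*14 = ((-1*⅙)*(4*(1 - 2)²))*14 = -2*(-1)²/3*14 = -2/3*14 = -⅙*4*14 = -⅔*14 = -28/3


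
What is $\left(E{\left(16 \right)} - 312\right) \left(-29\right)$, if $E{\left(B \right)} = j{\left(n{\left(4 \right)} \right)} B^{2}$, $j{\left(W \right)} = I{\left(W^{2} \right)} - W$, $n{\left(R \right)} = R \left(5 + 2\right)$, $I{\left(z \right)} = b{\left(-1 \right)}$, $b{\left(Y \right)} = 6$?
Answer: $172376$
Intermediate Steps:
$I{\left(z \right)} = 6$
$n{\left(R \right)} = 7 R$ ($n{\left(R \right)} = R 7 = 7 R$)
$j{\left(W \right)} = 6 - W$
$E{\left(B \right)} = - 22 B^{2}$ ($E{\left(B \right)} = \left(6 - 7 \cdot 4\right) B^{2} = \left(6 - 28\right) B^{2} = - 22 B^{2}$)
$\left(E{\left(16 \right)} - 312\right) \left(-29\right) = \left(- 22 \cdot 16^{2} - 312\right) \left(-29\right) = \left(\left(-22\right) 256 - 312\right) \left(-29\right) = \left(-5632 - 312\right) \left(-29\right) = \left(-5944\right) \left(-29\right) = 172376$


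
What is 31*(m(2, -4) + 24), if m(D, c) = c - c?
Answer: 744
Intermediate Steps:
m(D, c) = 0
31*(m(2, -4) + 24) = 31*(0 + 24) = 31*24 = 744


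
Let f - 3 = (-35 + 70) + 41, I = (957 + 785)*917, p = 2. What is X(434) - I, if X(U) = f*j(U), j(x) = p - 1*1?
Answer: -1597335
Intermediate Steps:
I = 1597414 (I = 1742*917 = 1597414)
f = 79 (f = 3 + ((-35 + 70) + 41) = 3 + (35 + 41) = 3 + 76 = 79)
j(x) = 1 (j(x) = 2 - 1*1 = 2 - 1 = 1)
X(U) = 79 (X(U) = 79*1 = 79)
X(434) - I = 79 - 1*1597414 = 79 - 1597414 = -1597335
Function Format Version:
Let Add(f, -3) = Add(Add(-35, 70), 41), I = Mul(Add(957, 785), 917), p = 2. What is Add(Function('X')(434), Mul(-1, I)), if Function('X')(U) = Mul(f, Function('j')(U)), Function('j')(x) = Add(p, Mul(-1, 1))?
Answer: -1597335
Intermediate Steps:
I = 1597414 (I = Mul(1742, 917) = 1597414)
f = 79 (f = Add(3, Add(Add(-35, 70), 41)) = Add(3, Add(35, 41)) = Add(3, 76) = 79)
Function('j')(x) = 1 (Function('j')(x) = Add(2, Mul(-1, 1)) = Add(2, -1) = 1)
Function('X')(U) = 79 (Function('X')(U) = Mul(79, 1) = 79)
Add(Function('X')(434), Mul(-1, I)) = Add(79, Mul(-1, 1597414)) = Add(79, -1597414) = -1597335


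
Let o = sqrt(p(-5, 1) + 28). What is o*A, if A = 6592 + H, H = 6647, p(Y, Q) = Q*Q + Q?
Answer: 13239*sqrt(30) ≈ 72513.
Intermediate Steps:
p(Y, Q) = Q + Q**2 (p(Y, Q) = Q**2 + Q = Q + Q**2)
o = sqrt(30) (o = sqrt(1*(1 + 1) + 28) = sqrt(1*2 + 28) = sqrt(2 + 28) = sqrt(30) ≈ 5.4772)
A = 13239 (A = 6592 + 6647 = 13239)
o*A = sqrt(30)*13239 = 13239*sqrt(30)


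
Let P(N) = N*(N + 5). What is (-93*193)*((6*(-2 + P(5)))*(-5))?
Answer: 25846560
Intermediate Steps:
P(N) = N*(5 + N)
(-93*193)*((6*(-2 + P(5)))*(-5)) = (-93*193)*((6*(-2 + 5*(5 + 5)))*(-5)) = -17949*6*(-2 + 5*10)*(-5) = -17949*6*(-2 + 50)*(-5) = -17949*6*48*(-5) = -5169312*(-5) = -17949*(-1440) = 25846560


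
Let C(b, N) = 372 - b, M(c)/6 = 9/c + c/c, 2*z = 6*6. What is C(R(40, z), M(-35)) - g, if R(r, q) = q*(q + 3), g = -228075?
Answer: 228069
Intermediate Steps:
z = 18 (z = (6*6)/2 = (½)*36 = 18)
M(c) = 6 + 54/c (M(c) = 6*(9/c + c/c) = 6*(9/c + 1) = 6*(1 + 9/c) = 6 + 54/c)
R(r, q) = q*(3 + q)
C(R(40, z), M(-35)) - g = (372 - 18*(3 + 18)) - 1*(-228075) = (372 - 18*21) + 228075 = (372 - 1*378) + 228075 = (372 - 378) + 228075 = -6 + 228075 = 228069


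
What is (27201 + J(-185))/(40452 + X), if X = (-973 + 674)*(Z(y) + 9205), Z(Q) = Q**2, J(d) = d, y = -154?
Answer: -27016/9802927 ≈ -0.0027559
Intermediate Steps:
X = -9843379 (X = (-973 + 674)*((-154)**2 + 9205) = -299*(23716 + 9205) = -299*32921 = -9843379)
(27201 + J(-185))/(40452 + X) = (27201 - 185)/(40452 - 9843379) = 27016/(-9802927) = 27016*(-1/9802927) = -27016/9802927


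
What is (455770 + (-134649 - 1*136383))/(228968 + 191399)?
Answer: 184738/420367 ≈ 0.43947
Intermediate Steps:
(455770 + (-134649 - 1*136383))/(228968 + 191399) = (455770 + (-134649 - 136383))/420367 = (455770 - 271032)*(1/420367) = 184738*(1/420367) = 184738/420367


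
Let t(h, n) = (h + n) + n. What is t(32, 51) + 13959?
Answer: 14093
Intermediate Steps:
t(h, n) = h + 2*n
t(32, 51) + 13959 = (32 + 2*51) + 13959 = (32 + 102) + 13959 = 134 + 13959 = 14093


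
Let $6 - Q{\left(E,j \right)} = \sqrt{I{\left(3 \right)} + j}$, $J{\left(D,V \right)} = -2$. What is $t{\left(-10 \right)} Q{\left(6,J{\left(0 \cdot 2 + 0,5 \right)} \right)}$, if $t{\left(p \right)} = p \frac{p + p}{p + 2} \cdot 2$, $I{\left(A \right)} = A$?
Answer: $-250$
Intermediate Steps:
$t{\left(p \right)} = \frac{4 p^{2}}{2 + p}$ ($t{\left(p \right)} = p \frac{2 p}{2 + p} 2 = \frac{2 p^{2}}{2 + p} 2 = \frac{4 p^{2}}{2 + p}$)
$Q{\left(E,j \right)} = 6 - \sqrt{3 + j}$
$t{\left(-10 \right)} Q{\left(6,J{\left(0 \cdot 2 + 0,5 \right)} \right)} = \frac{4 \left(-10\right)^{2}}{2 - 10} \left(6 - \sqrt{3 - 2}\right) = 4 \cdot 100 \frac{1}{-8} \left(6 - \sqrt{1}\right) = 4 \cdot 100 \left(- \frac{1}{8}\right) \left(6 - 1\right) = - 50 \left(6 - 1\right) = \left(-50\right) 5 = -250$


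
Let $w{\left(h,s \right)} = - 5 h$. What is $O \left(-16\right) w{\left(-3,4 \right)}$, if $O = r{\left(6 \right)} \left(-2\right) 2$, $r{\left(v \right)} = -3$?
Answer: $-2880$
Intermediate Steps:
$O = 12$ ($O = \left(-3\right) \left(-2\right) 2 = 6 \cdot 2 = 12$)
$O \left(-16\right) w{\left(-3,4 \right)} = 12 \left(-16\right) \left(\left(-5\right) \left(-3\right)\right) = \left(-192\right) 15 = -2880$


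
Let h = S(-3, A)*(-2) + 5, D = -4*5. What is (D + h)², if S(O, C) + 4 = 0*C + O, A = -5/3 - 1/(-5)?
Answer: 1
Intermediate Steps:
A = -22/15 (A = -5*⅓ - 1*(-⅕) = -5/3 + ⅕ = -22/15 ≈ -1.4667)
S(O, C) = -4 + O (S(O, C) = -4 + (0*C + O) = -4 + (0 + O) = -4 + O)
D = -20
h = 19 (h = (-4 - 3)*(-2) + 5 = -7*(-2) + 5 = 14 + 5 = 19)
(D + h)² = (-20 + 19)² = (-1)² = 1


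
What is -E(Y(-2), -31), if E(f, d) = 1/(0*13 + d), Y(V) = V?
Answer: 1/31 ≈ 0.032258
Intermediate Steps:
E(f, d) = 1/d (E(f, d) = 1/(0 + d) = 1/d)
-E(Y(-2), -31) = -1/(-31) = -1*(-1/31) = 1/31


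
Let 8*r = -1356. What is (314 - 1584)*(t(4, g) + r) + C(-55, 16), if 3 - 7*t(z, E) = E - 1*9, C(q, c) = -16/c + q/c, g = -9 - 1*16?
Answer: 23357343/112 ≈ 2.0855e+5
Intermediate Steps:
r = -339/2 (r = (⅛)*(-1356) = -339/2 ≈ -169.50)
g = -25 (g = -9 - 16 = -25)
t(z, E) = 12/7 - E/7 (t(z, E) = 3/7 - (E - 1*9)/7 = 3/7 - (E - 9)/7 = 3/7 - (-9 + E)/7 = 3/7 + (9/7 - E/7) = 12/7 - E/7)
(314 - 1584)*(t(4, g) + r) + C(-55, 16) = (314 - 1584)*((12/7 - ⅐*(-25)) - 339/2) + (-16 - 55)/16 = -1270*((12/7 + 25/7) - 339/2) + (1/16)*(-71) = -1270*(37/7 - 339/2) - 71/16 = -1270*(-2299/14) - 71/16 = 1459865/7 - 71/16 = 23357343/112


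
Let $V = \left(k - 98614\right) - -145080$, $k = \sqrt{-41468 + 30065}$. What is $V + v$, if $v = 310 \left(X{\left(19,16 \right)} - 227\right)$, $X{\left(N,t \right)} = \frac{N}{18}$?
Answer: $- \frac{212191}{9} + 3 i \sqrt{1267} \approx -23577.0 + 106.78 i$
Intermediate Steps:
$k = 3 i \sqrt{1267}$ ($k = \sqrt{-11403} = 3 i \sqrt{1267} \approx 106.78 i$)
$X{\left(N,t \right)} = \frac{N}{18}$ ($X{\left(N,t \right)} = N \frac{1}{18} = \frac{N}{18}$)
$V = 46466 + 3 i \sqrt{1267}$ ($V = \left(3 i \sqrt{1267} - 98614\right) - -145080 = \left(-98614 + 3 i \sqrt{1267}\right) + 145080 = 46466 + 3 i \sqrt{1267} \approx 46466.0 + 106.78 i$)
$v = - \frac{630385}{9}$ ($v = 310 \left(\frac{1}{18} \cdot 19 - 227\right) = 310 \left(\frac{19}{18} - 227\right) = 310 \left(- \frac{4067}{18}\right) = - \frac{630385}{9} \approx -70043.0$)
$V + v = \left(46466 + 3 i \sqrt{1267}\right) - \frac{630385}{9} = - \frac{212191}{9} + 3 i \sqrt{1267}$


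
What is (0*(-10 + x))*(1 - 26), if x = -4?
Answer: 0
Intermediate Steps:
(0*(-10 + x))*(1 - 26) = (0*(-10 - 4))*(1 - 26) = (0*(-14))*(-25) = 0*(-25) = 0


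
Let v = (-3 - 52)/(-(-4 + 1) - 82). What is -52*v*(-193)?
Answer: 551980/79 ≈ 6987.1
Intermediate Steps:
v = 55/79 (v = -55/(-1*(-3) - 82) = -55/(3 - 82) = -55/(-79) = -55*(-1/79) = 55/79 ≈ 0.69620)
-52*v*(-193) = -52*55/79*(-193) = -2860/79*(-193) = 551980/79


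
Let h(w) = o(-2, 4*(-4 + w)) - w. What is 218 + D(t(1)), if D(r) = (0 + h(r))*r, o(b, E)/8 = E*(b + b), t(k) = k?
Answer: 601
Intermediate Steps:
o(b, E) = 16*E*b (o(b, E) = 8*(E*(b + b)) = 8*(E*(2*b)) = 8*(2*E*b) = 16*E*b)
h(w) = 512 - 129*w (h(w) = 16*(4*(-4 + w))*(-2) - w = 16*(-16 + 4*w)*(-2) - w = (512 - 128*w) - w = 512 - 129*w)
D(r) = r*(512 - 129*r) (D(r) = (0 + (512 - 129*r))*r = (512 - 129*r)*r = r*(512 - 129*r))
218 + D(t(1)) = 218 + 1*(512 - 129*1) = 218 + 1*(512 - 129) = 218 + 1*383 = 218 + 383 = 601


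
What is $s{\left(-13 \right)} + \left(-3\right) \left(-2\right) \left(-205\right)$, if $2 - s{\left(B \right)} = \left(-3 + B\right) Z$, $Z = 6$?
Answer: $-1132$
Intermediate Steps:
$s{\left(B \right)} = 20 - 6 B$ ($s{\left(B \right)} = 2 - \left(-3 + B\right) 6 = 2 - \left(-18 + 6 B\right) = 20 - 6 B$)
$s{\left(-13 \right)} + \left(-3\right) \left(-2\right) \left(-205\right) = \left(20 - -78\right) + \left(-3\right) \left(-2\right) \left(-205\right) = \left(20 + 78\right) + 6 \left(-205\right) = 98 - 1230 = -1132$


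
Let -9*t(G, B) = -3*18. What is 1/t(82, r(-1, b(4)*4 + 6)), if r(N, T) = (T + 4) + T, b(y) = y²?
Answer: ⅙ ≈ 0.16667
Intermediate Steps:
r(N, T) = 4 + 2*T (r(N, T) = (4 + T) + T = 4 + 2*T)
t(G, B) = 6 (t(G, B) = -(-1)*18/3 = -⅑*(-54) = 6)
1/t(82, r(-1, b(4)*4 + 6)) = 1/6 = ⅙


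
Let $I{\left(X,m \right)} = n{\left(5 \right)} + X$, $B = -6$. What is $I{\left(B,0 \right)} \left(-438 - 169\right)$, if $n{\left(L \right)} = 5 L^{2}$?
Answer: $-72233$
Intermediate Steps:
$I{\left(X,m \right)} = 125 + X$ ($I{\left(X,m \right)} = 5 \cdot 5^{2} + X = 5 \cdot 25 + X = 125 + X$)
$I{\left(B,0 \right)} \left(-438 - 169\right) = \left(125 - 6\right) \left(-438 - 169\right) = 119 \left(-607\right) = -72233$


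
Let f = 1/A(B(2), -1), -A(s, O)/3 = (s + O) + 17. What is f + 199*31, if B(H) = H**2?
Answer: 370139/60 ≈ 6169.0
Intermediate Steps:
A(s, O) = -51 - 3*O - 3*s (A(s, O) = -3*((s + O) + 17) = -3*((O + s) + 17) = -3*(17 + O + s) = -51 - 3*O - 3*s)
f = -1/60 (f = 1/(-51 - 3*(-1) - 3*2**2) = 1/(-51 + 3 - 3*4) = 1/(-51 + 3 - 12) = 1/(-60) = -1/60 ≈ -0.016667)
f + 199*31 = -1/60 + 199*31 = -1/60 + 6169 = 370139/60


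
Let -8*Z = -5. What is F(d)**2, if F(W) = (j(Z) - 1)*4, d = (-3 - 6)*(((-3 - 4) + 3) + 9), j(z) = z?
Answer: 9/4 ≈ 2.2500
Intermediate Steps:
Z = 5/8 (Z = -1/8*(-5) = 5/8 ≈ 0.62500)
d = -45 (d = -9*((-7 + 3) + 9) = -9*(-4 + 9) = -9*5 = -45)
F(W) = -3/2 (F(W) = (5/8 - 1)*4 = -3/8*4 = -3/2)
F(d)**2 = (-3/2)**2 = 9/4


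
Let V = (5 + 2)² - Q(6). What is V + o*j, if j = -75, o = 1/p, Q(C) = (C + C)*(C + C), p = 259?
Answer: -24680/259 ≈ -95.290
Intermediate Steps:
Q(C) = 4*C² (Q(C) = (2*C)*(2*C) = 4*C²)
o = 1/259 ≈ 0.0038610
V = -95 (V = (5 + 2)² - 4*6² = 7² - 4*36 = 49 - 1*144 = 49 - 144 = -95)
V + o*j = -95 + (1/259)*(-75) = -95 - 75/259 = -24680/259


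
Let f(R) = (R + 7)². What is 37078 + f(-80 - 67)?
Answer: 56678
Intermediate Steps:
f(R) = (7 + R)²
37078 + f(-80 - 67) = 37078 + (7 + (-80 - 67))² = 37078 + (7 - 147)² = 37078 + (-140)² = 37078 + 19600 = 56678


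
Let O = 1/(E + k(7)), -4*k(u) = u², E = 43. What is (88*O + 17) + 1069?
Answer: 133930/123 ≈ 1088.9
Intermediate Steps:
k(u) = -u²/4
O = 4/123 (O = 1/(43 - ¼*7²) = 1/(43 - ¼*49) = 1/(43 - 49/4) = 1/(123/4) = 4/123 ≈ 0.032520)
(88*O + 17) + 1069 = (88*(4/123) + 17) + 1069 = (352/123 + 17) + 1069 = 2443/123 + 1069 = 133930/123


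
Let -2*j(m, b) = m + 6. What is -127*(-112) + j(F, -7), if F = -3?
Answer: 28445/2 ≈ 14223.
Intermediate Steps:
j(m, b) = -3 - m/2 (j(m, b) = -(m + 6)/2 = -(6 + m)/2 = -3 - m/2)
-127*(-112) + j(F, -7) = -127*(-112) + (-3 - ½*(-3)) = 14224 + (-3 + 3/2) = 14224 - 3/2 = 28445/2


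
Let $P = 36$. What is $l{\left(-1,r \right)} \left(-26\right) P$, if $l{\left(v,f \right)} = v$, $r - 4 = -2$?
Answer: $936$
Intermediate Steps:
$r = 2$ ($r = 4 - 2 = 2$)
$l{\left(-1,r \right)} \left(-26\right) P = \left(-1\right) \left(-26\right) 36 = 26 \cdot 36 = 936$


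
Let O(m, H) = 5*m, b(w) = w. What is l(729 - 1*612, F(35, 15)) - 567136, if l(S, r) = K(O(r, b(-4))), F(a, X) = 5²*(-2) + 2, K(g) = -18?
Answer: -567154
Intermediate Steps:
F(a, X) = -48 (F(a, X) = 25*(-2) + 2 = -50 + 2 = -48)
l(S, r) = -18
l(729 - 1*612, F(35, 15)) - 567136 = -18 - 567136 = -567154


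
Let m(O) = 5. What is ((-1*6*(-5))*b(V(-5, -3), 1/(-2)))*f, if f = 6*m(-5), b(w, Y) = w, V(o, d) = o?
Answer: -4500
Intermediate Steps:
f = 30 (f = 6*5 = 30)
((-1*6*(-5))*b(V(-5, -3), 1/(-2)))*f = ((-1*6*(-5))*(-5))*30 = (-6*(-5)*(-5))*30 = (30*(-5))*30 = -150*30 = -4500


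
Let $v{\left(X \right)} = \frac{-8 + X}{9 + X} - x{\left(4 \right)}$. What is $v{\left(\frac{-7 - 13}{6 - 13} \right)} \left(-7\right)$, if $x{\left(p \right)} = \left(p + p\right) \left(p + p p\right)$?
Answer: $\frac{93212}{83} \approx 1123.0$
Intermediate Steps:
$x{\left(p \right)} = 2 p \left(p + p^{2}\right)$
$v{\left(X \right)} = -160 + \frac{-8 + X}{9 + X}$ ($v{\left(X \right)} = \frac{-8 + X}{9 + X} - 2 \cdot 4^{2} \left(1 + 4\right) = \frac{-8 + X}{9 + X} - 2 \cdot 16 \cdot 5 = \frac{-8 + X}{9 + X} - 160 = -160 + \frac{-8 + X}{9 + X}$)
$v{\left(\frac{-7 - 13}{6 - 13} \right)} \left(-7\right) = \frac{-1448 - 159 \frac{-7 - 13}{6 - 13}}{9 + \frac{-7 - 13}{6 - 13}} \left(-7\right) = \frac{-1448 - 159 \left(- \frac{20}{-7}\right)}{9 - \frac{20}{-7}} \left(-7\right) = \frac{-1448 - 159 \left(\left(-20\right) \left(- \frac{1}{7}\right)\right)}{9 - - \frac{20}{7}} \left(-7\right) = \frac{-1448 - \frac{3180}{7}}{9 + \frac{20}{7}} \left(-7\right) = \frac{-1448 - \frac{3180}{7}}{\frac{83}{7}} \left(-7\right) = \frac{7}{83} \left(- \frac{13316}{7}\right) \left(-7\right) = \left(- \frac{13316}{83}\right) \left(-7\right) = \frac{93212}{83}$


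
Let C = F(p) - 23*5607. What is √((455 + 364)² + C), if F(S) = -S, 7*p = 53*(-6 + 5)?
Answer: √26548571/7 ≈ 736.08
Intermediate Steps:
p = -53/7 (p = (53*(-6 + 5))/7 = (53*(-1))/7 = (⅐)*(-53) = -53/7 ≈ -7.5714)
C = -902674/7 (C = -1*(-53/7) - 23*5607 = 53/7 - 1*128961 = 53/7 - 128961 = -902674/7 ≈ -1.2895e+5)
√((455 + 364)² + C) = √((455 + 364)² - 902674/7) = √(819² - 902674/7) = √(670761 - 902674/7) = √(3792653/7) = √26548571/7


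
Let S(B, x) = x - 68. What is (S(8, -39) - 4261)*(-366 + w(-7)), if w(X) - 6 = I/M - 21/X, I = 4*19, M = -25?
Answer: 39316368/25 ≈ 1.5727e+6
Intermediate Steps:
I = 76
S(B, x) = -68 + x
w(X) = 74/25 - 21/X (w(X) = 6 + (76/(-25) - 21/X) = 6 + (76*(-1/25) - 21/X) = 6 + (-76/25 - 21/X) = 74/25 - 21/X)
(S(8, -39) - 4261)*(-366 + w(-7)) = ((-68 - 39) - 4261)*(-366 + (74/25 - 21/(-7))) = (-107 - 4261)*(-366 + (74/25 - 21*(-⅐))) = -4368*(-366 + (74/25 + 3)) = -4368*(-366 + 149/25) = -4368*(-9001/25) = 39316368/25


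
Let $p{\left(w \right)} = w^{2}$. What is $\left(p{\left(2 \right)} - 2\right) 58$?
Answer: $116$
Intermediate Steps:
$\left(p{\left(2 \right)} - 2\right) 58 = \left(2^{2} - 2\right) 58 = \left(4 - 2\right) 58 = 2 \cdot 58 = 116$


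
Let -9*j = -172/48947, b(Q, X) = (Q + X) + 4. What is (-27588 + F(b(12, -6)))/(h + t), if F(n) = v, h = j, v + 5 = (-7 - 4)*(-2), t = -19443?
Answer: 12145659633/8565088517 ≈ 1.4180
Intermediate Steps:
b(Q, X) = 4 + Q + X
j = 172/440523 (j = -(-172)/(9*48947) = -⅑*(-172/48947) = 172/440523 ≈ 0.00039044)
v = 17 (v = -5 + (-7 - 4)*(-2) = -5 - 11*(-2) = -5 + 22 = 17)
h = 172/440523 ≈ 0.00039044
F(n) = 17
(-27588 + F(b(12, -6)))/(h + t) = (-27588 + 17)/(172/440523 - 19443) = -27571/(-8565088517/440523) = -27571*(-440523/8565088517) = 12145659633/8565088517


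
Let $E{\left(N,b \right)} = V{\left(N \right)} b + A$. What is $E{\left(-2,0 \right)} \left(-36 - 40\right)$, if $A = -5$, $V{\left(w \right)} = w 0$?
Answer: $380$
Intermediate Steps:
$V{\left(w \right)} = 0$
$E{\left(N,b \right)} = -5$ ($E{\left(N,b \right)} = 0 b - 5 = 0 - 5 = -5$)
$E{\left(-2,0 \right)} \left(-36 - 40\right) = - 5 \left(-36 - 40\right) = \left(-5\right) \left(-76\right) = 380$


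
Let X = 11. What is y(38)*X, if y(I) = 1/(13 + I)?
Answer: 11/51 ≈ 0.21569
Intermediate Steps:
y(38)*X = 11/(13 + 38) = 11/51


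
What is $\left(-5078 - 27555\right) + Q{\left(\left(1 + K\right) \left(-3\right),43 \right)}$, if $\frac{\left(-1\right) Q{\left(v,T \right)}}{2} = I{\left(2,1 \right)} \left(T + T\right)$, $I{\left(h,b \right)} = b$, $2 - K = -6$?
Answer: $-32805$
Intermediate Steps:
$K = 8$ ($K = 2 - -6 = 2 + 6 = 8$)
$Q{\left(v,T \right)} = - 4 T$ ($Q{\left(v,T \right)} = - 2 \cdot 1 \left(T + T\right) = - 2 \cdot 1 \cdot 2 T = - 2 \cdot 2 T = - 4 T$)
$\left(-5078 - 27555\right) + Q{\left(\left(1 + K\right) \left(-3\right),43 \right)} = \left(-5078 - 27555\right) - 172 = -32633 - 172 = -32805$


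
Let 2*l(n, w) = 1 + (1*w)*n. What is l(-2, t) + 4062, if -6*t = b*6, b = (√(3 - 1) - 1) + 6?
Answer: 8135/2 + √2 ≈ 4068.9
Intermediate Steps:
b = 5 + √2 (b = (√2 - 1) + 6 = (-1 + √2) + 6 = 5 + √2 ≈ 6.4142)
t = -5 - √2 (t = -(5 + √2)*6/6 = -(30 + 6*√2)/6 = -5 - √2 ≈ -6.4142)
l(n, w) = ½ + n*w/2 (l(n, w) = (1 + (1*w)*n)/2 = (1 + w*n)/2 = (1 + n*w)/2 = ½ + n*w/2)
l(-2, t) + 4062 = (½ + (½)*(-2)*(-5 - √2)) + 4062 = (½ + (5 + √2)) + 4062 = (11/2 + √2) + 4062 = 8135/2 + √2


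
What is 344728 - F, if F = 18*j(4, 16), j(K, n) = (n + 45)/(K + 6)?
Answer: 1723091/5 ≈ 3.4462e+5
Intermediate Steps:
j(K, n) = (45 + n)/(6 + K)
F = 549/5 (F = 18*((45 + 16)/(6 + 4)) = 18*(61/10) = 549/5 ≈ 109.80)
344728 - F = 344728 - 1*549/5 = 344728 - 549/5 = 1723091/5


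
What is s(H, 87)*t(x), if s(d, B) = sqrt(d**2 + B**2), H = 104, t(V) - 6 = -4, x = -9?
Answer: 2*sqrt(18385) ≈ 271.18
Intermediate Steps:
t(V) = 2 (t(V) = 6 - 4 = 2)
s(d, B) = sqrt(B**2 + d**2)
s(H, 87)*t(x) = sqrt(87**2 + 104**2)*2 = sqrt(7569 + 10816)*2 = sqrt(18385)*2 = 2*sqrt(18385)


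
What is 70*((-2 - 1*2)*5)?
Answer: -1400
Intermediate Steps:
70*((-2 - 1*2)*5) = 70*((-2 - 2)*5) = 70*(-4*5) = 70*(-20) = -1400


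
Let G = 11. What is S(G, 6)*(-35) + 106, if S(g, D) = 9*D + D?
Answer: -1994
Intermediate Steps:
S(g, D) = 10*D
S(G, 6)*(-35) + 106 = (10*6)*(-35) + 106 = 60*(-35) + 106 = -2100 + 106 = -1994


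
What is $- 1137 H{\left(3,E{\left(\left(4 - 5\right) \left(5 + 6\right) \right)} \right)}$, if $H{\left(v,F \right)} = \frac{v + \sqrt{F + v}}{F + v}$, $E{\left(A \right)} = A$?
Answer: $\frac{3411}{8} + \frac{1137 i \sqrt{2}}{4} \approx 426.38 + 401.99 i$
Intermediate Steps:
$H{\left(v,F \right)} = \frac{v + \sqrt{F + v}}{F + v}$
$- 1137 H{\left(3,E{\left(\left(4 - 5\right) \left(5 + 6\right) \right)} \right)} = - 1137 \frac{\left(4 - 5\right) \left(5 + 6\right) + 3 + 3 \sqrt{\left(4 - 5\right) \left(5 + 6\right) + 3}}{\left(\left(4 - 5\right) \left(5 + 6\right) + 3\right)^{\frac{3}{2}}} = - 1137 \frac{\left(-1\right) 11 + 3 + 3 \sqrt{\left(-1\right) 11 + 3}}{\left(\left(-1\right) 11 + 3\right)^{\frac{3}{2}}} = - 1137 \frac{-11 + 3 + 3 \sqrt{-11 + 3}}{\left(-11 + 3\right)^{\frac{3}{2}}} = - 1137 \frac{-11 + 3 + 3 \sqrt{-8}}{\left(-16\right) i \sqrt{2}} = - 1137 \frac{i \sqrt{2}}{32} \left(-11 + 3 + 3 \cdot 2 i \sqrt{2}\right) = - 1137 \frac{i \sqrt{2}}{32} \left(-11 + 3 + 6 i \sqrt{2}\right) = - 1137 \frac{i \sqrt{2}}{32} \left(-8 + 6 i \sqrt{2}\right) = - 1137 \frac{i \sqrt{2} \left(-8 + 6 i \sqrt{2}\right)}{32} = - \frac{1137 i \sqrt{2} \left(-8 + 6 i \sqrt{2}\right)}{32}$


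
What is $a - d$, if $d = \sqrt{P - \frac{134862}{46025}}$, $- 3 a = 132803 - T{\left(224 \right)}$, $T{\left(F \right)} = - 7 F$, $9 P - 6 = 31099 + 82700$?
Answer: $- \frac{134371}{3} - \frac{\sqrt{21860983167}}{1315} \approx -44903.0$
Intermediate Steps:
$P = 12645$ ($P = \frac{2}{3} + \frac{31099 + 82700}{9} = \frac{2}{3} + \frac{1}{9} \cdot 113799 = \frac{2}{3} + \frac{37933}{3} = 12645$)
$a = - \frac{134371}{3}$ ($a = - \frac{132803 - \left(-7\right) 224}{3} = - \frac{132803 - -1568}{3} = - \frac{132803 + 1568}{3} = \left(- \frac{1}{3}\right) 134371 = - \frac{134371}{3} \approx -44790.0$)
$d = \frac{\sqrt{21860983167}}{1315}$ ($d = \sqrt{12645 - \frac{134862}{46025}} = \sqrt{12645 - \frac{19266}{6575}} = \sqrt{\frac{83121609}{6575}} = \frac{\sqrt{21860983167}}{1315} \approx 112.44$)
$a - d = - \frac{134371}{3} - \frac{\sqrt{21860983167}}{1315}$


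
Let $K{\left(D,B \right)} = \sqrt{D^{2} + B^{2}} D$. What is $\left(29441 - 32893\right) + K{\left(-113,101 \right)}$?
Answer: $-3452 - 113 \sqrt{22970} \approx -20578.0$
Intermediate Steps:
$K{\left(D,B \right)} = D \sqrt{B^{2} + D^{2}}$ ($K{\left(D,B \right)} = \sqrt{B^{2} + D^{2}} D = D \sqrt{B^{2} + D^{2}}$)
$\left(29441 - 32893\right) + K{\left(-113,101 \right)} = \left(29441 - 32893\right) - 113 \sqrt{101^{2} + \left(-113\right)^{2}} = -3452 - 113 \sqrt{10201 + 12769} = -3452 - 113 \sqrt{22970}$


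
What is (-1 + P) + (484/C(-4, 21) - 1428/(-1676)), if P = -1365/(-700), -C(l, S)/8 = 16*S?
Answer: 2283473/1407840 ≈ 1.6220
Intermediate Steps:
C(l, S) = -128*S
P = 39/20 (P = -1365*(-1/700) = 39/20 ≈ 1.9500)
(-1 + P) + (484/C(-4, 21) - 1428/(-1676)) = (-1 + 39/20) + (484/((-128*21)) - 1428/(-1676)) = 19/20 + (484/(-2688) - 1428*(-1/1676)) = 19/20 + (484*(-1/2688) + 357/419) = 19/20 + (-121/672 + 357/419) = 19/20 + 189205/281568 = 2283473/1407840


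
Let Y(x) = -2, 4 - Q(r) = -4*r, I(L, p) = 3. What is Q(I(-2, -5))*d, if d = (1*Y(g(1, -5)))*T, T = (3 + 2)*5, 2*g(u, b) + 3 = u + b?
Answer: -800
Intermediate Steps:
g(u, b) = -3/2 + b/2 + u/2 (g(u, b) = -3/2 + (u + b)/2 = -3/2 + (b + u)/2 = -3/2 + (b/2 + u/2) = -3/2 + b/2 + u/2)
T = 25 (T = 5*5 = 25)
Q(r) = 4 + 4*r (Q(r) = 4 - (-4)*r = 4 + 4*r)
d = -50 (d = (1*(-2))*25 = -2*25 = -50)
Q(I(-2, -5))*d = (4 + 4*3)*(-50) = (4 + 12)*(-50) = 16*(-50) = -800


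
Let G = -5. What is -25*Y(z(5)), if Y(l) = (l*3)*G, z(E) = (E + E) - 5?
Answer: 1875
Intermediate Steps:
z(E) = -5 + 2*E (z(E) = 2*E - 5 = -5 + 2*E)
Y(l) = -15*l (Y(l) = (l*3)*(-5) = (3*l)*(-5) = -15*l)
-25*Y(z(5)) = -(-375)*(-5 + 2*5) = -(-375)*(-5 + 10) = -(-375)*5 = -25*(-75) = 1875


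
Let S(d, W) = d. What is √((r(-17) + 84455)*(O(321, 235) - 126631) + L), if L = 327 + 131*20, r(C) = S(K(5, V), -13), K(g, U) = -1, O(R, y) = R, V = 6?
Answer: I*√10667381793 ≈ 1.0328e+5*I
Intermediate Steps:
r(C) = -1
L = 2947 (L = 327 + 2620 = 2947)
√((r(-17) + 84455)*(O(321, 235) - 126631) + L) = √((-1 + 84455)*(321 - 126631) + 2947) = √(84454*(-126310) + 2947) = √(-10667384740 + 2947) = √(-10667381793) = I*√10667381793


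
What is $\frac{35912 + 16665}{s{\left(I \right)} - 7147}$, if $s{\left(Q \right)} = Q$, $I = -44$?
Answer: $- \frac{52577}{7191} \approx -7.3115$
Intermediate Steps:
$\frac{35912 + 16665}{s{\left(I \right)} - 7147} = \frac{35912 + 16665}{-44 - 7147} = \frac{52577}{-7191} = 52577 \left(- \frac{1}{7191}\right) = - \frac{52577}{7191}$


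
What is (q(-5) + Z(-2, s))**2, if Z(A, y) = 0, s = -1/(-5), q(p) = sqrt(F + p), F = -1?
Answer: -6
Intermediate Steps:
q(p) = sqrt(-1 + p)
s = 1/5 (s = -1*(-1/5) = 1/5 ≈ 0.20000)
(q(-5) + Z(-2, s))**2 = (sqrt(-1 - 5) + 0)**2 = (sqrt(-6) + 0)**2 = (I*sqrt(6) + 0)**2 = (I*sqrt(6))**2 = -6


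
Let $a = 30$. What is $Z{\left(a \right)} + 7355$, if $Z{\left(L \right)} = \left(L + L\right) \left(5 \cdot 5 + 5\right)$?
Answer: $9155$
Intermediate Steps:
$Z{\left(L \right)} = 60 L$ ($Z{\left(L \right)} = 2 L \left(25 + 5\right) = 2 L 30 = 60 L$)
$Z{\left(a \right)} + 7355 = 60 \cdot 30 + 7355 = 1800 + 7355 = 9155$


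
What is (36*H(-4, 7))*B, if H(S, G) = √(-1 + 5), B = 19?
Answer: 1368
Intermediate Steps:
H(S, G) = 2 (H(S, G) = √4 = 2)
(36*H(-4, 7))*B = (36*2)*19 = 72*19 = 1368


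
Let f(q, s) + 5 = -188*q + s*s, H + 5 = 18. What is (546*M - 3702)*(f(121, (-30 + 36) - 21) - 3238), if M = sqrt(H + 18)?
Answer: 95385732 - 14068236*sqrt(31) ≈ 1.7057e+7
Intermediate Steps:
H = 13 (H = -5 + 18 = 13)
f(q, s) = -5 + s**2 - 188*q (f(q, s) = -5 + (-188*q + s*s) = -5 + (-188*q + s**2) = -5 + (s**2 - 188*q) = -5 + s**2 - 188*q)
M = sqrt(31) (M = sqrt(13 + 18) = sqrt(31) ≈ 5.5678)
(546*M - 3702)*(f(121, (-30 + 36) - 21) - 3238) = (546*sqrt(31) - 3702)*((-5 + ((-30 + 36) - 21)**2 - 188*121) - 3238) = (-3702 + 546*sqrt(31))*((-5 + (6 - 21)**2 - 22748) - 3238) = (-3702 + 546*sqrt(31))*((-5 + (-15)**2 - 22748) - 3238) = (-3702 + 546*sqrt(31))*((-5 + 225 - 22748) - 3238) = (-3702 + 546*sqrt(31))*(-22528 - 3238) = (-3702 + 546*sqrt(31))*(-25766) = 95385732 - 14068236*sqrt(31)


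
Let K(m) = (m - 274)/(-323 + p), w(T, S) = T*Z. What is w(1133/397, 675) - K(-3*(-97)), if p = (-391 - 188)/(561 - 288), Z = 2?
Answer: 67656035/11745642 ≈ 5.7601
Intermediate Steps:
w(T, S) = 2*T (w(T, S) = T*2 = 2*T)
p = -193/91 (p = -579/273 = -579*1/273 = -193/91 ≈ -2.1209)
K(m) = 12467/14793 - 91*m/29586 (K(m) = (m - 274)/(-323 - 193/91) = (-274 + m)/(-29586/91) = (-274 + m)*(-91/29586) = 12467/14793 - 91*m/29586)
w(1133/397, 675) - K(-3*(-97)) = 2*(1133/397) - (12467/14793 - (-91)*(-97)/9862) = 2*(1133*(1/397)) - (12467/14793 - 91/29586*291) = 2*(1133/397) - (12467/14793 - 8827/9862) = 2266/397 - 1*(-1547/29586) = 2266/397 + 1547/29586 = 67656035/11745642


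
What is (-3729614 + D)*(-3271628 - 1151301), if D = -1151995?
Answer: 21591010012761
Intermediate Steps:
(-3729614 + D)*(-3271628 - 1151301) = (-3729614 - 1151995)*(-3271628 - 1151301) = -4881609*(-4422929) = 21591010012761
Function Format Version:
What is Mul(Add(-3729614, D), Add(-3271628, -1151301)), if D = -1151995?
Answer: 21591010012761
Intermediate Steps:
Mul(Add(-3729614, D), Add(-3271628, -1151301)) = Mul(Add(-3729614, -1151995), Add(-3271628, -1151301)) = Mul(-4881609, -4422929) = 21591010012761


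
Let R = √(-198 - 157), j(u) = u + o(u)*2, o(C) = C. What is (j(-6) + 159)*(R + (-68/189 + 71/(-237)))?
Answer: -462715/4977 + 141*I*√355 ≈ -92.971 + 2656.6*I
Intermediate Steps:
j(u) = 3*u (j(u) = u + u*2 = u + 2*u = 3*u)
R = I*√355 (R = √(-355) = I*√355 ≈ 18.841*I)
(j(-6) + 159)*(R + (-68/189 + 71/(-237))) = (3*(-6) + 159)*(I*√355 + (-68/189 + 71/(-237))) = (-18 + 159)*(I*√355 + (-68*1/189 + 71*(-1/237))) = 141*(I*√355 + (-68/189 - 71/237)) = 141*(I*√355 - 9845/14931) = 141*(-9845/14931 + I*√355) = -462715/4977 + 141*I*√355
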